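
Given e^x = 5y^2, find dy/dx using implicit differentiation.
Apply d/dx to both sides, remembering that y depends on x. Each occurrence of y therefore brings in a y' = dy/dx via the chain rule.

With F(x, y) equal to the left-hand side minus the right, differentiate F term by term:
  d/dx[-5y^2] = -10y·y'
  d/dx[e^(x)] = e^(x)
Adding these up, d/dx[F] = 0 becomes
  (e^(x)) + (-10y)·y' = 0,
so isolating y',
  dy/dx = -(e^(x))/(-10y) = e^(x)/(10y)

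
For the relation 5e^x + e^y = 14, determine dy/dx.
Take d/dx of both sides. Since y is implicitly a function of x, the chain rule attaches a y' = dy/dx factor whenever we differentiate through y.

Set F(x, y) = (left side) − (right side), so the curve is F = 0. Differentiating each term of F:
  d/dx[5e^(x)] = 5e^(x)
  d/dx[e^(y)] = y'·e^(y)
  d/dx[-14] = 0

Collecting, the y'-free part is the partial derivative in x and the y' coefficient is the partial derivative in y:
  ∂F/∂x = 5e^(x)
  ∂F/∂y = e^(y)

so d/dx[F(x, y(x))] = ∂F/∂x + (∂F/∂y)·y' = 0. Rearranging,
  dy/dx = -(∂F/∂x)/(∂F/∂y) = -(5e^(x))/(e^(y)) = -5e^(x - y)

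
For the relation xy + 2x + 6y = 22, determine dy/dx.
Differentiate the relation implicitly: treat y = y(x) and apply the chain rule, so every y-derivative picks up a y' = dy/dx factor.

With everything moved to the left-hand side, differentiate term by term:
  d/dx[xy] = x·y' + y
  d/dx[2x] = 2
  d/dx[6y] = 6·y'
  d/dx[-22] = 0

Separating the contributions that come from x directly and those that come through y:
  without y':      y + 2
  multiplying y':  x + 6

so (y + 2) + (x + 6)·y' = 0, and therefore
  dy/dx = -(y + 2)/(x + 6) = (-y - 2)/(x + 6)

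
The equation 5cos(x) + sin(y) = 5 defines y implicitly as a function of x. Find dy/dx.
Differentiate both sides with respect to x, treating y as y(x). By the chain rule, any term containing y contributes a factor of y' = dy/dx when we differentiate it.

Move every term to one side and write the relation as F(x, y) = 0. Term by term,
  d/dx[sin(y)] = y'·cos(y)
  d/dx[5cos(x)] = -5sin(x)
  d/dx[-5] = 0

The pieces without y' make up ∂F/∂x and the coefficient of y' is ∂F/∂y:
  ∂F/∂x = -5sin(x),
  ∂F/∂y = cos(y).

Since d/dx[F] = ∂F/∂x + (∂F/∂y)·y' = 0, solve for y':
  (∂F/∂y)·y' = -∂F/∂x
  dy/dx = -(∂F/∂x)/(∂F/∂y) = -(-5sin(x))/(cos(y)) = 5sin(x)/cos(y)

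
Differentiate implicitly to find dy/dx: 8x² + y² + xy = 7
Apply d/dx to both sides, remembering that y depends on x. Each occurrence of y therefore brings in a y' = dy/dx via the chain rule.

With F(x, y) equal to the left-hand side minus the right, differentiate F term by term:
  d/dx[8x^2] = 16x
  d/dx[xy] = x·y' + y
  d/dx[y^2] = 2y·y'
  d/dx[-7] = 0
Adding these up, d/dx[F] = 0 becomes
  (16x + y) + (x + 2y)·y' = 0,
so isolating y',
  dy/dx = -(16x + y)/(x + 2y) = (-16x - y)/(x + 2y)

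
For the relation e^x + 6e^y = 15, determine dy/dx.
Take d/dx of both sides. Since y is implicitly a function of x, the chain rule attaches a y' = dy/dx factor whenever we differentiate through y.

Set F(x, y) = (left side) − (right side), so the curve is F = 0. Differentiating each term of F:
  d/dx[e^(x)] = e^(x)
  d/dx[6e^(y)] = 6·y'·e^(y)
  d/dx[-15] = 0

Collecting, the y'-free part is the partial derivative in x and the y' coefficient is the partial derivative in y:
  ∂F/∂x = e^(x)
  ∂F/∂y = 6e^(y)

so d/dx[F(x, y(x))] = ∂F/∂x + (∂F/∂y)·y' = 0. Rearranging,
  dy/dx = -(∂F/∂x)/(∂F/∂y) = -(e^(x))/(6e^(y)) = -e^(x - y)/6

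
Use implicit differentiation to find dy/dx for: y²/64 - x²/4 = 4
Differentiate both sides with respect to x, treating y as y(x). By the chain rule, any term containing y contributes a factor of y' = dy/dx when we differentiate it.

Move every term to one side and write the relation as F(x, y) = 0. Term by term,
  d/dx[-x^2/4] = -x/2
  d/dx[y^2/64] = y·y'/32
  d/dx[-4] = 0

The pieces without y' make up ∂F/∂x and the coefficient of y' is ∂F/∂y:
  ∂F/∂x = -x/2,
  ∂F/∂y = y/32.

Since d/dx[F] = ∂F/∂x + (∂F/∂y)·y' = 0, solve for y':
  (∂F/∂y)·y' = -∂F/∂x
  dy/dx = -(∂F/∂x)/(∂F/∂y) = -(-x/2)/(y/32) = 16x/y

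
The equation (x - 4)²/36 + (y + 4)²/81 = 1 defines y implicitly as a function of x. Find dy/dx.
Take d/dx of both sides. Since y is implicitly a function of x, the chain rule attaches a y' = dy/dx factor whenever we differentiate through y.

Set F(x, y) = (left side) − (right side), so the curve is F = 0. Differentiating each term of F:
  d/dx[(x - 4)^2/36] = x/18 - 2/9
  d/dx[(y + 4)^2/81] = 2·y'(y + 4)/81
  d/dx[-1] = 0

Collecting, the y'-free part is the partial derivative in x and the y' coefficient is the partial derivative in y:
  ∂F/∂x = x/18 - 2/9
  ∂F/∂y = 2y/81 + 8/81

so d/dx[F(x, y(x))] = ∂F/∂x + (∂F/∂y)·y' = 0. Rearranging,
  dy/dx = -(∂F/∂x)/(∂F/∂y) = -(x/18 - 2/9)/(2y/81 + 8/81)
        = -((x - 4)/18)/(2(y + 4)/81) = 9(4 - x)/(4(y + 4))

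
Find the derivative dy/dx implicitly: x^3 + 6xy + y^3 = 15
Differentiate both sides with respect to x, treating y as y(x). By the chain rule, any term containing y contributes a factor of y' = dy/dx when we differentiate it.

Move every term to one side and write the relation as F(x, y) = 0. Term by term,
  d/dx[x^3] = 3x^2
  d/dx[6xy] = 6x·y' + 6y
  d/dx[y^3] = 3y^2·y'
  d/dx[-15] = 0

The pieces without y' make up ∂F/∂x and the coefficient of y' is ∂F/∂y:
  ∂F/∂x = 3x^2 + 6y,
  ∂F/∂y = 6x + 3y^2.

Since d/dx[F] = ∂F/∂x + (∂F/∂y)·y' = 0, solve for y':
  (∂F/∂y)·y' = -∂F/∂x
  dy/dx = -(∂F/∂x)/(∂F/∂y) = -(3x^2 + 6y)/(6x + 3y^2) = (-x^2 - 2y)/(2x + y^2)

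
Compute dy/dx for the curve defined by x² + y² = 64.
Take d/dx of both sides. Since y is implicitly a function of x, the chain rule attaches a y' = dy/dx factor whenever we differentiate through y.

Set F(x, y) = (left side) − (right side), so the curve is F = 0. Differentiating each term of F:
  d/dx[x^2] = 2x
  d/dx[y^2] = 2y·y'
  d/dx[-64] = 0

Collecting, the y'-free part is the partial derivative in x and the y' coefficient is the partial derivative in y:
  ∂F/∂x = 2x
  ∂F/∂y = 2y

so d/dx[F(x, y(x))] = ∂F/∂x + (∂F/∂y)·y' = 0. Rearranging,
  dy/dx = -(∂F/∂x)/(∂F/∂y) = -(2x)/(2y) = -x/y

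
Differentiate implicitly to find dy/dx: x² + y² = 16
Apply d/dx to both sides, remembering that y depends on x. Each occurrence of y therefore brings in a y' = dy/dx via the chain rule.

With F(x, y) equal to the left-hand side minus the right, differentiate F term by term:
  d/dx[x^2] = 2x
  d/dx[y^2] = 2y·y'
  d/dx[-16] = 0
Adding these up, d/dx[F] = 0 becomes
  (2x) + (2y)·y' = 0,
so isolating y',
  dy/dx = -(2x)/(2y) = -x/y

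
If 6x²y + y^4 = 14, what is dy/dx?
Take d/dx of both sides. Since y is implicitly a function of x, the chain rule attaches a y' = dy/dx factor whenever we differentiate through y.

Set F(x, y) = (left side) − (right side), so the curve is F = 0. Differentiating each term of F:
  d/dx[6x^2y] = 6x^2·y' + 12xy
  d/dx[y^4] = 4y^3·y'
  d/dx[-14] = 0

Collecting, the y'-free part is the partial derivative in x and the y' coefficient is the partial derivative in y:
  ∂F/∂x = 12xy
  ∂F/∂y = 6x^2 + 4y^3

so d/dx[F(x, y(x))] = ∂F/∂x + (∂F/∂y)·y' = 0. Rearranging,
  dy/dx = -(∂F/∂x)/(∂F/∂y) = -(12xy)/(6x^2 + 4y^3) = -6xy/(3x^2 + 2y^3)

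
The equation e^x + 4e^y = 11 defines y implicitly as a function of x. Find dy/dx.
Differentiate both sides with respect to x, treating y as y(x). By the chain rule, any term containing y contributes a factor of y' = dy/dx when we differentiate it.

Move every term to one side and write the relation as F(x, y) = 0. Term by term,
  d/dx[e^(x)] = e^(x)
  d/dx[4e^(y)] = 4·y'·e^(y)
  d/dx[-11] = 0

The pieces without y' make up ∂F/∂x and the coefficient of y' is ∂F/∂y:
  ∂F/∂x = e^(x),
  ∂F/∂y = 4e^(y).

Since d/dx[F] = ∂F/∂x + (∂F/∂y)·y' = 0, solve for y':
  (∂F/∂y)·y' = -∂F/∂x
  dy/dx = -(∂F/∂x)/(∂F/∂y) = -(e^(x))/(4e^(y)) = -e^(x - y)/4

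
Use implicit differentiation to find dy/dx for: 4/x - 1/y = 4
Differentiate the relation implicitly: treat y = y(x) and apply the chain rule, so every y-derivative picks up a y' = dy/dx factor.

With everything moved to the left-hand side, differentiate term by term:
  d/dx[-1/y] = y'/y^2
  d/dx[4/x] = -4/x^2
  d/dx[-4] = 0

Separating the contributions that come from x directly and those that come through y:
  without y':      -4/x^2
  multiplying y':  y^(-2)

so (-4/x^2) + (y^(-2))·y' = 0, and therefore
  dy/dx = -(-4/x^2)/(y^(-2)) = 4y^2/x^2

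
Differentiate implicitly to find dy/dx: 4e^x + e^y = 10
Apply d/dx to both sides, remembering that y depends on x. Each occurrence of y therefore brings in a y' = dy/dx via the chain rule.

With F(x, y) equal to the left-hand side minus the right, differentiate F term by term:
  d/dx[4e^(x)] = 4e^(x)
  d/dx[e^(y)] = y'·e^(y)
  d/dx[-10] = 0
Adding these up, d/dx[F] = 0 becomes
  (4e^(x)) + (e^(y))·y' = 0,
so isolating y',
  dy/dx = -(4e^(x))/(e^(y)) = -4e^(x - y)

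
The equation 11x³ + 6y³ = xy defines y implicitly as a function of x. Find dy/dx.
Apply d/dx to both sides, remembering that y depends on x. Each occurrence of y therefore brings in a y' = dy/dx via the chain rule.

With F(x, y) equal to the left-hand side minus the right, differentiate F term by term:
  d/dx[11x^3] = 33x^2
  d/dx[-xy] = -x·y' - y
  d/dx[6y^3] = 18y^2·y'
Adding these up, d/dx[F] = 0 becomes
  (33x^2 - y) + (-x + 18y^2)·y' = 0,
so isolating y',
  dy/dx = -(33x^2 - y)/(-x + 18y^2) = (33x^2 - y)/(x - 18y^2)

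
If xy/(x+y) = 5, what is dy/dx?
Take d/dx of both sides. Since y is implicitly a function of x, the chain rule attaches a y' = dy/dx factor whenever we differentiate through y.

Set F(x, y) = (left side) − (right side), so the curve is F = 0. Differentiating each term of F:
  d/dx[xy/(x + y)] = xy(-y' - 1)/(x + y)^2 + x·y'/(x + y) + y/(x + y)
  d/dx[-5] = 0

Collecting, the y'-free part is the partial derivative in x and the y' coefficient is the partial derivative in y:
  ∂F/∂x = -xy/(x + y)^2 + y/(x + y)
  ∂F/∂y = -xy/(x + y)^2 + x/(x + y)

so d/dx[F(x, y(x))] = ∂F/∂x + (∂F/∂y)·y' = 0. Rearranging,
  dy/dx = -(∂F/∂x)/(∂F/∂y) = -(-xy/(x + y)^2 + y/(x + y))/(-xy/(x + y)^2 + x/(x + y))
        = -(y^2/(x + y)^2)/(x^2/(x + y)^2) = -y^2/x^2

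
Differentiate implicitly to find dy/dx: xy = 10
Differentiate the relation implicitly: treat y = y(x) and apply the chain rule, so every y-derivative picks up a y' = dy/dx factor.

With everything moved to the left-hand side, differentiate term by term:
  d/dx[xy] = x·y' + y
  d/dx[-10] = 0

Separating the contributions that come from x directly and those that come through y:
  without y':      y
  multiplying y':  x

so (y) + (x)·y' = 0, and therefore
  dy/dx = -(y)/(x) = -y/x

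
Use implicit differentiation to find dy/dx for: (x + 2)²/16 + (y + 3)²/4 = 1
Differentiate the relation implicitly: treat y = y(x) and apply the chain rule, so every y-derivative picks up a y' = dy/dx factor.

With everything moved to the left-hand side, differentiate term by term:
  d/dx[(x + 2)^2/16] = x/8 + 1/4
  d/dx[(y + 3)^2/4] = y'(y + 3)/2
  d/dx[-1] = 0

Separating the contributions that come from x directly and those that come through y:
  without y':      x/8 + 1/4
  multiplying y':  y/2 + 3/2

so (x/8 + 1/4) + (y/2 + 3/2)·y' = 0, and therefore
  dy/dx = -(x/8 + 1/4)/(y/2 + 3/2)
        = -((x + 2)/8)/((y + 3)/2) = (-x - 2)/(4(y + 3))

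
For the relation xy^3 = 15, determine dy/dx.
Differentiate both sides with respect to x, treating y as y(x). By the chain rule, any term containing y contributes a factor of y' = dy/dx when we differentiate it.

Move every term to one side and write the relation as F(x, y) = 0. Term by term,
  d/dx[xy^3] = 3xy^2·y' + y^3
  d/dx[-15] = 0

The pieces without y' make up ∂F/∂x and the coefficient of y' is ∂F/∂y:
  ∂F/∂x = y^3,
  ∂F/∂y = 3xy^2.

Since d/dx[F] = ∂F/∂x + (∂F/∂y)·y' = 0, solve for y':
  (∂F/∂y)·y' = -∂F/∂x
  dy/dx = -(∂F/∂x)/(∂F/∂y) = -(y^3)/(3xy^2) = -y/(3x)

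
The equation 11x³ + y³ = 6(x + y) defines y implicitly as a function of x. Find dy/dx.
Differentiate the relation implicitly: treat y = y(x) and apply the chain rule, so every y-derivative picks up a y' = dy/dx factor.

With everything moved to the left-hand side, differentiate term by term:
  d/dx[11x^3] = 33x^2
  d/dx[-6x] = -6
  d/dx[y^3] = 3y^2·y'
  d/dx[-6y] = -6·y'

Separating the contributions that come from x directly and those that come through y:
  without y':      33x^2 - 6
  multiplying y':  3y^2 - 6

so (33x^2 - 6) + (3y^2 - 6)·y' = 0, and therefore
  dy/dx = -(33x^2 - 6)/(3y^2 - 6) = (2 - 11x^2)/(y^2 - 2)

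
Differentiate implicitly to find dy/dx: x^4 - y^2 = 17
Differentiate both sides with respect to x, treating y as y(x). By the chain rule, any term containing y contributes a factor of y' = dy/dx when we differentiate it.

Move every term to one side and write the relation as F(x, y) = 0. Term by term,
  d/dx[x^4] = 4x^3
  d/dx[-y^2] = -2y·y'
  d/dx[-17] = 0

The pieces without y' make up ∂F/∂x and the coefficient of y' is ∂F/∂y:
  ∂F/∂x = 4x^3,
  ∂F/∂y = -2y.

Since d/dx[F] = ∂F/∂x + (∂F/∂y)·y' = 0, solve for y':
  (∂F/∂y)·y' = -∂F/∂x
  dy/dx = -(∂F/∂x)/(∂F/∂y) = -(4x^3)/(-2y) = 2x^3/y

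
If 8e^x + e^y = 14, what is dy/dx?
Differentiate the relation implicitly: treat y = y(x) and apply the chain rule, so every y-derivative picks up a y' = dy/dx factor.

With everything moved to the left-hand side, differentiate term by term:
  d/dx[8e^(x)] = 8e^(x)
  d/dx[e^(y)] = y'·e^(y)
  d/dx[-14] = 0

Separating the contributions that come from x directly and those that come through y:
  without y':      8e^(x)
  multiplying y':  e^(y)

so (8e^(x)) + (e^(y))·y' = 0, and therefore
  dy/dx = -(8e^(x))/(e^(y)) = -8e^(x - y)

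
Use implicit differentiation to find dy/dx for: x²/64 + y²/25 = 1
Differentiate the relation implicitly: treat y = y(x) and apply the chain rule, so every y-derivative picks up a y' = dy/dx factor.

With everything moved to the left-hand side, differentiate term by term:
  d/dx[x^2/64] = x/32
  d/dx[y^2/25] = 2y·y'/25
  d/dx[-1] = 0

Separating the contributions that come from x directly and those that come through y:
  without y':      x/32
  multiplying y':  2y/25

so (x/32) + (2y/25)·y' = 0, and therefore
  dy/dx = -(x/32)/(2y/25) = -25x/(64y)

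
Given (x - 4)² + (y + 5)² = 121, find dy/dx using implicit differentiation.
Differentiate both sides with respect to x, treating y as y(x). By the chain rule, any term containing y contributes a factor of y' = dy/dx when we differentiate it.

Move every term to one side and write the relation as F(x, y) = 0. Term by term,
  d/dx[(x - 4)^2] = 2x - 8
  d/dx[(y + 5)^2] = 2·y'(y + 5)
  d/dx[-121] = 0

The pieces without y' make up ∂F/∂x and the coefficient of y' is ∂F/∂y:
  ∂F/∂x = 2x - 8,
  ∂F/∂y = 2y + 10.

Since d/dx[F] = ∂F/∂x + (∂F/∂y)·y' = 0, solve for y':
  (∂F/∂y)·y' = -∂F/∂x
  dy/dx = -(∂F/∂x)/(∂F/∂y) = -(2x - 8)/(2y + 10) = (4 - x)/(y + 5)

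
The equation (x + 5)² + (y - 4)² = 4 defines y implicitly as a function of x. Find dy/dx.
Apply d/dx to both sides, remembering that y depends on x. Each occurrence of y therefore brings in a y' = dy/dx via the chain rule.

With F(x, y) equal to the left-hand side minus the right, differentiate F term by term:
  d/dx[(x + 5)^2] = 2x + 10
  d/dx[(y - 4)^2] = 2·y'(y - 4)
  d/dx[-4] = 0
Adding these up, d/dx[F] = 0 becomes
  (2x + 10) + (2y - 8)·y' = 0,
so isolating y',
  dy/dx = -(2x + 10)/(2y - 8) = (-x - 5)/(y - 4)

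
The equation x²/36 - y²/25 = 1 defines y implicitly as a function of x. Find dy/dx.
Apply d/dx to both sides, remembering that y depends on x. Each occurrence of y therefore brings in a y' = dy/dx via the chain rule.

With F(x, y) equal to the left-hand side minus the right, differentiate F term by term:
  d/dx[x^2/36] = x/18
  d/dx[-y^2/25] = -2y·y'/25
  d/dx[-1] = 0
Adding these up, d/dx[F] = 0 becomes
  (x/18) + (-2y/25)·y' = 0,
so isolating y',
  dy/dx = -(x/18)/(-2y/25) = 25x/(36y)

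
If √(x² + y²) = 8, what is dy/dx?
Apply d/dx to both sides, remembering that y depends on x. Each occurrence of y therefore brings in a y' = dy/dx via the chain rule.

With F(x, y) equal to the left-hand side minus the right, differentiate F term by term:
  d/dx[√(x^2 + y^2)] = (x + y·y')/√(x^2 + y^2)
  d/dx[-8] = 0
Adding these up, d/dx[F] = 0 becomes
  (x/√(x^2 + y^2)) + (y/√(x^2 + y^2))·y' = 0,
so isolating y',
  dy/dx = -(x/√(x^2 + y^2))/(y/√(x^2 + y^2)) = -x/y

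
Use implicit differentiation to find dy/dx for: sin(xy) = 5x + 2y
Apply d/dx to both sides, remembering that y depends on x. Each occurrence of y therefore brings in a y' = dy/dx via the chain rule.

With F(x, y) equal to the left-hand side minus the right, differentiate F term by term:
  d/dx[-5x] = -5
  d/dx[-2y] = -2·y'
  d/dx[sin(xy)] = (x·y' + y)·cos(xy)
Adding these up, d/dx[F] = 0 becomes
  (y·cos(xy) - 5) + (x·cos(xy) - 2)·y' = 0,
so isolating y',
  dy/dx = -(y·cos(xy) - 5)/(x·cos(xy) - 2) = (-y·cos(xy) + 5)/(x·cos(xy) - 2)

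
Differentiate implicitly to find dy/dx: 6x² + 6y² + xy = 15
Differentiate both sides with respect to x, treating y as y(x). By the chain rule, any term containing y contributes a factor of y' = dy/dx when we differentiate it.

Move every term to one side and write the relation as F(x, y) = 0. Term by term,
  d/dx[6x^2] = 12x
  d/dx[xy] = x·y' + y
  d/dx[6y^2] = 12y·y'
  d/dx[-15] = 0

The pieces without y' make up ∂F/∂x and the coefficient of y' is ∂F/∂y:
  ∂F/∂x = 12x + y,
  ∂F/∂y = x + 12y.

Since d/dx[F] = ∂F/∂x + (∂F/∂y)·y' = 0, solve for y':
  (∂F/∂y)·y' = -∂F/∂x
  dy/dx = -(∂F/∂x)/(∂F/∂y) = -(12x + y)/(x + 12y) = (-12x - y)/(x + 12y)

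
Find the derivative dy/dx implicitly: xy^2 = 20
Take d/dx of both sides. Since y is implicitly a function of x, the chain rule attaches a y' = dy/dx factor whenever we differentiate through y.

Set F(x, y) = (left side) − (right side), so the curve is F = 0. Differentiating each term of F:
  d/dx[xy^2] = 2xy·y' + y^2
  d/dx[-20] = 0

Collecting, the y'-free part is the partial derivative in x and the y' coefficient is the partial derivative in y:
  ∂F/∂x = y^2
  ∂F/∂y = 2xy

so d/dx[F(x, y(x))] = ∂F/∂x + (∂F/∂y)·y' = 0. Rearranging,
  dy/dx = -(∂F/∂x)/(∂F/∂y) = -(y^2)/(2xy) = -y/(2x)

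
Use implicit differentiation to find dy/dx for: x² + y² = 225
Differentiate both sides with respect to x, treating y as y(x). By the chain rule, any term containing y contributes a factor of y' = dy/dx when we differentiate it.

Move every term to one side and write the relation as F(x, y) = 0. Term by term,
  d/dx[x^2] = 2x
  d/dx[y^2] = 2y·y'
  d/dx[-225] = 0

The pieces without y' make up ∂F/∂x and the coefficient of y' is ∂F/∂y:
  ∂F/∂x = 2x,
  ∂F/∂y = 2y.

Since d/dx[F] = ∂F/∂x + (∂F/∂y)·y' = 0, solve for y':
  (∂F/∂y)·y' = -∂F/∂x
  dy/dx = -(∂F/∂x)/(∂F/∂y) = -(2x)/(2y) = -x/y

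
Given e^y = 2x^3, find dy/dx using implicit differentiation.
Take d/dx of both sides. Since y is implicitly a function of x, the chain rule attaches a y' = dy/dx factor whenever we differentiate through y.

Set F(x, y) = (left side) − (right side), so the curve is F = 0. Differentiating each term of F:
  d/dx[-2x^3] = -6x^2
  d/dx[e^(y)] = y'·e^(y)

Collecting, the y'-free part is the partial derivative in x and the y' coefficient is the partial derivative in y:
  ∂F/∂x = -6x^2
  ∂F/∂y = e^(y)

so d/dx[F(x, y(x))] = ∂F/∂x + (∂F/∂y)·y' = 0. Rearranging,
  dy/dx = -(∂F/∂x)/(∂F/∂y) = -(-6x^2)/(e^(y)) = 6x^2e^(-y)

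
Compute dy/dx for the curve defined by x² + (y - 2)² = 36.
Take d/dx of both sides. Since y is implicitly a function of x, the chain rule attaches a y' = dy/dx factor whenever we differentiate through y.

Set F(x, y) = (left side) − (right side), so the curve is F = 0. Differentiating each term of F:
  d/dx[x^2] = 2x
  d/dx[(y - 2)^2] = 2·y'(y - 2)
  d/dx[-36] = 0

Collecting, the y'-free part is the partial derivative in x and the y' coefficient is the partial derivative in y:
  ∂F/∂x = 2x
  ∂F/∂y = 2y - 4

so d/dx[F(x, y(x))] = ∂F/∂x + (∂F/∂y)·y' = 0. Rearranging,
  dy/dx = -(∂F/∂x)/(∂F/∂y) = -(2x)/(2y - 4) = -x/(y - 2)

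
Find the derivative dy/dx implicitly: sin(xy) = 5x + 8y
Apply d/dx to both sides, remembering that y depends on x. Each occurrence of y therefore brings in a y' = dy/dx via the chain rule.

With F(x, y) equal to the left-hand side minus the right, differentiate F term by term:
  d/dx[-5x] = -5
  d/dx[-8y] = -8·y'
  d/dx[sin(xy)] = (x·y' + y)·cos(xy)
Adding these up, d/dx[F] = 0 becomes
  (y·cos(xy) - 5) + (x·cos(xy) - 8)·y' = 0,
so isolating y',
  dy/dx = -(y·cos(xy) - 5)/(x·cos(xy) - 8) = (-y·cos(xy) + 5)/(x·cos(xy) - 8)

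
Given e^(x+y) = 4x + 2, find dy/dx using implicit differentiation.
Differentiate the relation implicitly: treat y = y(x) and apply the chain rule, so every y-derivative picks up a y' = dy/dx factor.

With everything moved to the left-hand side, differentiate term by term:
  d/dx[-4x] = -4
  d/dx[e^(x + y)] = (y' + 1)·e^(x + y)
  d/dx[-2] = 0

Separating the contributions that come from x directly and those that come through y:
  without y':      e^(x + y) - 4
  multiplying y':  e^(x + y)

so (e^(x + y) - 4) + (e^(x + y))·y' = 0, and therefore
  dy/dx = -(e^(x + y) - 4)/(e^(x + y)) = 4e^(-x - y) - 1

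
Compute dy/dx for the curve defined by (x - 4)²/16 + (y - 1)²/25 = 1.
Take d/dx of both sides. Since y is implicitly a function of x, the chain rule attaches a y' = dy/dx factor whenever we differentiate through y.

Set F(x, y) = (left side) − (right side), so the curve is F = 0. Differentiating each term of F:
  d/dx[(x - 4)^2/16] = x/8 - 1/2
  d/dx[(y - 1)^2/25] = 2·y'(y - 1)/25
  d/dx[-1] = 0

Collecting, the y'-free part is the partial derivative in x and the y' coefficient is the partial derivative in y:
  ∂F/∂x = x/8 - 1/2
  ∂F/∂y = 2y/25 - 2/25

so d/dx[F(x, y(x))] = ∂F/∂x + (∂F/∂y)·y' = 0. Rearranging,
  dy/dx = -(∂F/∂x)/(∂F/∂y) = -(x/8 - 1/2)/(2y/25 - 2/25)
        = -((x - 4)/8)/(2(y - 1)/25) = 25(4 - x)/(16(y - 1))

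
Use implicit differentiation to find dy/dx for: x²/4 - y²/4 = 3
Differentiate both sides with respect to x, treating y as y(x). By the chain rule, any term containing y contributes a factor of y' = dy/dx when we differentiate it.

Move every term to one side and write the relation as F(x, y) = 0. Term by term,
  d/dx[x^2/4] = x/2
  d/dx[-y^2/4] = -y·y'/2
  d/dx[-3] = 0

The pieces without y' make up ∂F/∂x and the coefficient of y' is ∂F/∂y:
  ∂F/∂x = x/2,
  ∂F/∂y = -y/2.

Since d/dx[F] = ∂F/∂x + (∂F/∂y)·y' = 0, solve for y':
  (∂F/∂y)·y' = -∂F/∂x
  dy/dx = -(∂F/∂x)/(∂F/∂y) = -(x/2)/(-y/2) = x/y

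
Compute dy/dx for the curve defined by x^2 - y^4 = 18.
Differentiate the relation implicitly: treat y = y(x) and apply the chain rule, so every y-derivative picks up a y' = dy/dx factor.

With everything moved to the left-hand side, differentiate term by term:
  d/dx[x^2] = 2x
  d/dx[-y^4] = -4y^3·y'
  d/dx[-18] = 0

Separating the contributions that come from x directly and those that come through y:
  without y':      2x
  multiplying y':  -4y^3

so (2x) + (-4y^3)·y' = 0, and therefore
  dy/dx = -(2x)/(-4y^3) = x/(2y^3)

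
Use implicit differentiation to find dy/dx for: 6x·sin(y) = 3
Differentiate the relation implicitly: treat y = y(x) and apply the chain rule, so every y-derivative picks up a y' = dy/dx factor.

With everything moved to the left-hand side, differentiate term by term:
  d/dx[6x·sin(y)] = 6x·y'·cos(y) + 6sin(y)
  d/dx[-3] = 0

Separating the contributions that come from x directly and those that come through y:
  without y':      6sin(y)
  multiplying y':  6x·cos(y)

so (6sin(y)) + (6x·cos(y))·y' = 0, and therefore
  dy/dx = -(6sin(y))/(6x·cos(y)) = -tan(y)/x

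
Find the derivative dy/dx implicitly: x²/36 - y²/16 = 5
Apply d/dx to both sides, remembering that y depends on x. Each occurrence of y therefore brings in a y' = dy/dx via the chain rule.

With F(x, y) equal to the left-hand side minus the right, differentiate F term by term:
  d/dx[x^2/36] = x/18
  d/dx[-y^2/16] = -y·y'/8
  d/dx[-5] = 0
Adding these up, d/dx[F] = 0 becomes
  (x/18) + (-y/8)·y' = 0,
so isolating y',
  dy/dx = -(x/18)/(-y/8) = 4x/(9y)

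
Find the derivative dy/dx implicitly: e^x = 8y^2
Differentiate both sides with respect to x, treating y as y(x). By the chain rule, any term containing y contributes a factor of y' = dy/dx when we differentiate it.

Move every term to one side and write the relation as F(x, y) = 0. Term by term,
  d/dx[-8y^2] = -16y·y'
  d/dx[e^(x)] = e^(x)

The pieces without y' make up ∂F/∂x and the coefficient of y' is ∂F/∂y:
  ∂F/∂x = e^(x),
  ∂F/∂y = -16y.

Since d/dx[F] = ∂F/∂x + (∂F/∂y)·y' = 0, solve for y':
  (∂F/∂y)·y' = -∂F/∂x
  dy/dx = -(∂F/∂x)/(∂F/∂y) = -(e^(x))/(-16y) = e^(x)/(16y)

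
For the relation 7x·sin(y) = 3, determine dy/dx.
Differentiate both sides with respect to x, treating y as y(x). By the chain rule, any term containing y contributes a factor of y' = dy/dx when we differentiate it.

Move every term to one side and write the relation as F(x, y) = 0. Term by term,
  d/dx[7x·sin(y)] = 7x·y'·cos(y) + 7sin(y)
  d/dx[-3] = 0

The pieces without y' make up ∂F/∂x and the coefficient of y' is ∂F/∂y:
  ∂F/∂x = 7sin(y),
  ∂F/∂y = 7x·cos(y).

Since d/dx[F] = ∂F/∂x + (∂F/∂y)·y' = 0, solve for y':
  (∂F/∂y)·y' = -∂F/∂x
  dy/dx = -(∂F/∂x)/(∂F/∂y) = -(7sin(y))/(7x·cos(y)) = -tan(y)/x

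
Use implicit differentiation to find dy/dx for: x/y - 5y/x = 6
Differentiate both sides with respect to x, treating y as y(x). By the chain rule, any term containing y contributes a factor of y' = dy/dx when we differentiate it.

Move every term to one side and write the relation as F(x, y) = 0. Term by term,
  d/dx[x/y] = -x·y'/y^2 + 1/y
  d/dx[-5y/x] = -5·y'/x + 5y/x^2
  d/dx[-6] = 0

The pieces without y' make up ∂F/∂x and the coefficient of y' is ∂F/∂y:
  ∂F/∂x = 1/y + 5y/x^2,
  ∂F/∂y = -x/y^2 - 5/x.

Since d/dx[F] = ∂F/∂x + (∂F/∂y)·y' = 0, solve for y':
  (∂F/∂y)·y' = -∂F/∂x
  dy/dx = -(∂F/∂x)/(∂F/∂y) = -(1/y + 5y/x^2)/(-x/y^2 - 5/x)
        = -((x^2 + 5y^2)/(x^2y))/(-(x^2 + 5y^2)/(xy^2)) = y/x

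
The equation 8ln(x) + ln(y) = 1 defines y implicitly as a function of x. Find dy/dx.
Differentiate both sides with respect to x, treating y as y(x). By the chain rule, any term containing y contributes a factor of y' = dy/dx when we differentiate it.

Move every term to one side and write the relation as F(x, y) = 0. Term by term,
  d/dx[8ln(x)] = 8/x
  d/dx[ln(y)] = y'/y
  d/dx[-1] = 0

The pieces without y' make up ∂F/∂x and the coefficient of y' is ∂F/∂y:
  ∂F/∂x = 8/x,
  ∂F/∂y = 1/y.

Since d/dx[F] = ∂F/∂x + (∂F/∂y)·y' = 0, solve for y':
  (∂F/∂y)·y' = -∂F/∂x
  dy/dx = -(∂F/∂x)/(∂F/∂y) = -(8/x)/(1/y) = -8y/x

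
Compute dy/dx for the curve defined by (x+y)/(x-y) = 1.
Take d/dx of both sides. Since y is implicitly a function of x, the chain rule attaches a y' = dy/dx factor whenever we differentiate through y.

Set F(x, y) = (left side) − (right side), so the curve is F = 0. Differentiating each term of F:
  d/dx[(x + y)/(x - y)] = (y' + 1)/(x - y) + (x + y)(y' - 1)/(x - y)^2
  d/dx[-1] = 0

Collecting, the y'-free part is the partial derivative in x and the y' coefficient is the partial derivative in y:
  ∂F/∂x = 1/(x - y) - (x + y)/(x - y)^2
  ∂F/∂y = 1/(x - y) + (x + y)/(x - y)^2

so d/dx[F(x, y(x))] = ∂F/∂x + (∂F/∂y)·y' = 0. Rearranging,
  dy/dx = -(∂F/∂x)/(∂F/∂y) = -(1/(x - y) - (x + y)/(x - y)^2)/(1/(x - y) + (x + y)/(x - y)^2)
        = -(-2y/(x - y)^2)/(2x/(x - y)^2) = y/x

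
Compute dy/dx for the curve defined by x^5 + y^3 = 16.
Take d/dx of both sides. Since y is implicitly a function of x, the chain rule attaches a y' = dy/dx factor whenever we differentiate through y.

Set F(x, y) = (left side) − (right side), so the curve is F = 0. Differentiating each term of F:
  d/dx[x^5] = 5x^4
  d/dx[y^3] = 3y^2·y'
  d/dx[-16] = 0

Collecting, the y'-free part is the partial derivative in x and the y' coefficient is the partial derivative in y:
  ∂F/∂x = 5x^4
  ∂F/∂y = 3y^2

so d/dx[F(x, y(x))] = ∂F/∂x + (∂F/∂y)·y' = 0. Rearranging,
  dy/dx = -(∂F/∂x)/(∂F/∂y) = -(5x^4)/(3y^2) = -5x^4/(3y^2)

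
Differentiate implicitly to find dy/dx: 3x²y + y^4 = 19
Apply d/dx to both sides, remembering that y depends on x. Each occurrence of y therefore brings in a y' = dy/dx via the chain rule.

With F(x, y) equal to the left-hand side minus the right, differentiate F term by term:
  d/dx[3x^2y] = 3x^2·y' + 6xy
  d/dx[y^4] = 4y^3·y'
  d/dx[-19] = 0
Adding these up, d/dx[F] = 0 becomes
  (6xy) + (3x^2 + 4y^3)·y' = 0,
so isolating y',
  dy/dx = -(6xy)/(3x^2 + 4y^3) = -6xy/(3x^2 + 4y^3)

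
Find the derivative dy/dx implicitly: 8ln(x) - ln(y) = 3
Take d/dx of both sides. Since y is implicitly a function of x, the chain rule attaches a y' = dy/dx factor whenever we differentiate through y.

Set F(x, y) = (left side) − (right side), so the curve is F = 0. Differentiating each term of F:
  d/dx[8ln(x)] = 8/x
  d/dx[-ln(y)] = -y'/y
  d/dx[-3] = 0

Collecting, the y'-free part is the partial derivative in x and the y' coefficient is the partial derivative in y:
  ∂F/∂x = 8/x
  ∂F/∂y = -1/y

so d/dx[F(x, y(x))] = ∂F/∂x + (∂F/∂y)·y' = 0. Rearranging,
  dy/dx = -(∂F/∂x)/(∂F/∂y) = -(8/x)/(-1/y) = 8y/x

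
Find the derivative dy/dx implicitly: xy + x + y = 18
Differentiate the relation implicitly: treat y = y(x) and apply the chain rule, so every y-derivative picks up a y' = dy/dx factor.

With everything moved to the left-hand side, differentiate term by term:
  d/dx[xy] = x·y' + y
  d/dx[x] = 1
  d/dx[y] = y'
  d/dx[-18] = 0

Separating the contributions that come from x directly and those that come through y:
  without y':      y + 1
  multiplying y':  x + 1

so (y + 1) + (x + 1)·y' = 0, and therefore
  dy/dx = -(y + 1)/(x + 1) = (-y - 1)/(x + 1)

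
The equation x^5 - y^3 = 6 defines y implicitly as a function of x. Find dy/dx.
Apply d/dx to both sides, remembering that y depends on x. Each occurrence of y therefore brings in a y' = dy/dx via the chain rule.

With F(x, y) equal to the left-hand side minus the right, differentiate F term by term:
  d/dx[x^5] = 5x^4
  d/dx[-y^3] = -3y^2·y'
  d/dx[-6] = 0
Adding these up, d/dx[F] = 0 becomes
  (5x^4) + (-3y^2)·y' = 0,
so isolating y',
  dy/dx = -(5x^4)/(-3y^2) = 5x^4/(3y^2)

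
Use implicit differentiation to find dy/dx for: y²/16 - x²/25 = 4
Differentiate the relation implicitly: treat y = y(x) and apply the chain rule, so every y-derivative picks up a y' = dy/dx factor.

With everything moved to the left-hand side, differentiate term by term:
  d/dx[-x^2/25] = -2x/25
  d/dx[y^2/16] = y·y'/8
  d/dx[-4] = 0

Separating the contributions that come from x directly and those that come through y:
  without y':      -2x/25
  multiplying y':  y/8

so (-2x/25) + (y/8)·y' = 0, and therefore
  dy/dx = -(-2x/25)/(y/8) = 16x/(25y)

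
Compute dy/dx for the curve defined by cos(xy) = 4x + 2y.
Apply d/dx to both sides, remembering that y depends on x. Each occurrence of y therefore brings in a y' = dy/dx via the chain rule.

With F(x, y) equal to the left-hand side minus the right, differentiate F term by term:
  d/dx[-4x] = -4
  d/dx[-2y] = -2·y'
  d/dx[cos(xy)] = -(x·y' + y)·sin(xy)
Adding these up, d/dx[F] = 0 becomes
  (-y·sin(xy) - 4) + (-x·sin(xy) - 2)·y' = 0,
so isolating y',
  dy/dx = -(-y·sin(xy) - 4)/(-x·sin(xy) - 2) = -(y·sin(xy) + 4)/(x·sin(xy) + 2)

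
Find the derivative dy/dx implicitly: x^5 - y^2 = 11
Take d/dx of both sides. Since y is implicitly a function of x, the chain rule attaches a y' = dy/dx factor whenever we differentiate through y.

Set F(x, y) = (left side) − (right side), so the curve is F = 0. Differentiating each term of F:
  d/dx[x^5] = 5x^4
  d/dx[-y^2] = -2y·y'
  d/dx[-11] = 0

Collecting, the y'-free part is the partial derivative in x and the y' coefficient is the partial derivative in y:
  ∂F/∂x = 5x^4
  ∂F/∂y = -2y

so d/dx[F(x, y(x))] = ∂F/∂x + (∂F/∂y)·y' = 0. Rearranging,
  dy/dx = -(∂F/∂x)/(∂F/∂y) = -(5x^4)/(-2y) = 5x^4/(2y)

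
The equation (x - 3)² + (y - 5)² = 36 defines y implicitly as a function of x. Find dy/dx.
Differentiate both sides with respect to x, treating y as y(x). By the chain rule, any term containing y contributes a factor of y' = dy/dx when we differentiate it.

Move every term to one side and write the relation as F(x, y) = 0. Term by term,
  d/dx[(x - 3)^2] = 2x - 6
  d/dx[(y - 5)^2] = 2·y'(y - 5)
  d/dx[-36] = 0

The pieces without y' make up ∂F/∂x and the coefficient of y' is ∂F/∂y:
  ∂F/∂x = 2x - 6,
  ∂F/∂y = 2y - 10.

Since d/dx[F] = ∂F/∂x + (∂F/∂y)·y' = 0, solve for y':
  (∂F/∂y)·y' = -∂F/∂x
  dy/dx = -(∂F/∂x)/(∂F/∂y) = -(2x - 6)/(2y - 10) = (3 - x)/(y - 5)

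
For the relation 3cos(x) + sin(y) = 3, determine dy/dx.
Differentiate both sides with respect to x, treating y as y(x). By the chain rule, any term containing y contributes a factor of y' = dy/dx when we differentiate it.

Move every term to one side and write the relation as F(x, y) = 0. Term by term,
  d/dx[sin(y)] = y'·cos(y)
  d/dx[3cos(x)] = -3sin(x)
  d/dx[-3] = 0

The pieces without y' make up ∂F/∂x and the coefficient of y' is ∂F/∂y:
  ∂F/∂x = -3sin(x),
  ∂F/∂y = cos(y).

Since d/dx[F] = ∂F/∂x + (∂F/∂y)·y' = 0, solve for y':
  (∂F/∂y)·y' = -∂F/∂x
  dy/dx = -(∂F/∂x)/(∂F/∂y) = -(-3sin(x))/(cos(y)) = 3sin(x)/cos(y)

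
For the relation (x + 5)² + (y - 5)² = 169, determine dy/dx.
Differentiate both sides with respect to x, treating y as y(x). By the chain rule, any term containing y contributes a factor of y' = dy/dx when we differentiate it.

Move every term to one side and write the relation as F(x, y) = 0. Term by term,
  d/dx[(x + 5)^2] = 2x + 10
  d/dx[(y - 5)^2] = 2·y'(y - 5)
  d/dx[-169] = 0

The pieces without y' make up ∂F/∂x and the coefficient of y' is ∂F/∂y:
  ∂F/∂x = 2x + 10,
  ∂F/∂y = 2y - 10.

Since d/dx[F] = ∂F/∂x + (∂F/∂y)·y' = 0, solve for y':
  (∂F/∂y)·y' = -∂F/∂x
  dy/dx = -(∂F/∂x)/(∂F/∂y) = -(2x + 10)/(2y - 10) = (-x - 5)/(y - 5)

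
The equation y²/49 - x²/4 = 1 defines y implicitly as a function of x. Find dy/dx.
Differentiate both sides with respect to x, treating y as y(x). By the chain rule, any term containing y contributes a factor of y' = dy/dx when we differentiate it.

Move every term to one side and write the relation as F(x, y) = 0. Term by term,
  d/dx[-x^2/4] = -x/2
  d/dx[y^2/49] = 2y·y'/49
  d/dx[-1] = 0

The pieces without y' make up ∂F/∂x and the coefficient of y' is ∂F/∂y:
  ∂F/∂x = -x/2,
  ∂F/∂y = 2y/49.

Since d/dx[F] = ∂F/∂x + (∂F/∂y)·y' = 0, solve for y':
  (∂F/∂y)·y' = -∂F/∂x
  dy/dx = -(∂F/∂x)/(∂F/∂y) = -(-x/2)/(2y/49) = 49x/(4y)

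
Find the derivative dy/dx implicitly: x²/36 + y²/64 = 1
Take d/dx of both sides. Since y is implicitly a function of x, the chain rule attaches a y' = dy/dx factor whenever we differentiate through y.

Set F(x, y) = (left side) − (right side), so the curve is F = 0. Differentiating each term of F:
  d/dx[x^2/36] = x/18
  d/dx[y^2/64] = y·y'/32
  d/dx[-1] = 0

Collecting, the y'-free part is the partial derivative in x and the y' coefficient is the partial derivative in y:
  ∂F/∂x = x/18
  ∂F/∂y = y/32

so d/dx[F(x, y(x))] = ∂F/∂x + (∂F/∂y)·y' = 0. Rearranging,
  dy/dx = -(∂F/∂x)/(∂F/∂y) = -(x/18)/(y/32) = -16x/(9y)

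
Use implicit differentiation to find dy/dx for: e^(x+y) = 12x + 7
Apply d/dx to both sides, remembering that y depends on x. Each occurrence of y therefore brings in a y' = dy/dx via the chain rule.

With F(x, y) equal to the left-hand side minus the right, differentiate F term by term:
  d/dx[-12x] = -12
  d/dx[e^(x + y)] = (y' + 1)·e^(x + y)
  d/dx[-7] = 0
Adding these up, d/dx[F] = 0 becomes
  (e^(x + y) - 12) + (e^(x + y))·y' = 0,
so isolating y',
  dy/dx = -(e^(x + y) - 12)/(e^(x + y)) = 12e^(-x - y) - 1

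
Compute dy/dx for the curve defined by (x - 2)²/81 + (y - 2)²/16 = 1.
Differentiate the relation implicitly: treat y = y(x) and apply the chain rule, so every y-derivative picks up a y' = dy/dx factor.

With everything moved to the left-hand side, differentiate term by term:
  d/dx[(x - 2)^2/81] = 2x/81 - 4/81
  d/dx[(y - 2)^2/16] = y'(y - 2)/8
  d/dx[-1] = 0

Separating the contributions that come from x directly and those that come through y:
  without y':      2x/81 - 4/81
  multiplying y':  y/8 - 1/4

so (2x/81 - 4/81) + (y/8 - 1/4)·y' = 0, and therefore
  dy/dx = -(2x/81 - 4/81)/(y/8 - 1/4)
        = -(2(x - 2)/81)/((y - 2)/8) = 16(2 - x)/(81(y - 2))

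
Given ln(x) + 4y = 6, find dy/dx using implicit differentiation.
Apply d/dx to both sides, remembering that y depends on x. Each occurrence of y therefore brings in a y' = dy/dx via the chain rule.

With F(x, y) equal to the left-hand side minus the right, differentiate F term by term:
  d/dx[4y] = 4·y'
  d/dx[ln(x)] = 1/x
  d/dx[-6] = 0
Adding these up, d/dx[F] = 0 becomes
  (1/x) + (4)·y' = 0,
so isolating y',
  dy/dx = -(1/x)/(4) = -1/(4x)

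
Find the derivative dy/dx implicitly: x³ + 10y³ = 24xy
Apply d/dx to both sides, remembering that y depends on x. Each occurrence of y therefore brings in a y' = dy/dx via the chain rule.

With F(x, y) equal to the left-hand side minus the right, differentiate F term by term:
  d/dx[x^3] = 3x^2
  d/dx[-24xy] = -24x·y' - 24y
  d/dx[10y^3] = 30y^2·y'
Adding these up, d/dx[F] = 0 becomes
  (3x^2 - 24y) + (-24x + 30y^2)·y' = 0,
so isolating y',
  dy/dx = -(3x^2 - 24y)/(-24x + 30y^2) = (x^2 - 8y)/(2(4x - 5y^2))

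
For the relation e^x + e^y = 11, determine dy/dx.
Take d/dx of both sides. Since y is implicitly a function of x, the chain rule attaches a y' = dy/dx factor whenever we differentiate through y.

Set F(x, y) = (left side) − (right side), so the curve is F = 0. Differentiating each term of F:
  d/dx[e^(x)] = e^(x)
  d/dx[e^(y)] = y'·e^(y)
  d/dx[-11] = 0

Collecting, the y'-free part is the partial derivative in x and the y' coefficient is the partial derivative in y:
  ∂F/∂x = e^(x)
  ∂F/∂y = e^(y)

so d/dx[F(x, y(x))] = ∂F/∂x + (∂F/∂y)·y' = 0. Rearranging,
  dy/dx = -(∂F/∂x)/(∂F/∂y) = -(e^(x))/(e^(y)) = -e^(x - y)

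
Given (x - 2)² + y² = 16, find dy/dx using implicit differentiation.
Take d/dx of both sides. Since y is implicitly a function of x, the chain rule attaches a y' = dy/dx factor whenever we differentiate through y.

Set F(x, y) = (left side) − (right side), so the curve is F = 0. Differentiating each term of F:
  d/dx[y^2] = 2y·y'
  d/dx[(x - 2)^2] = 2x - 4
  d/dx[-16] = 0

Collecting, the y'-free part is the partial derivative in x and the y' coefficient is the partial derivative in y:
  ∂F/∂x = 2x - 4
  ∂F/∂y = 2y

so d/dx[F(x, y(x))] = ∂F/∂x + (∂F/∂y)·y' = 0. Rearranging,
  dy/dx = -(∂F/∂x)/(∂F/∂y) = -(2x - 4)/(2y) = (2 - x)/y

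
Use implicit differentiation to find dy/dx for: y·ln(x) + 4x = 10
Apply d/dx to both sides, remembering that y depends on x. Each occurrence of y therefore brings in a y' = dy/dx via the chain rule.

With F(x, y) equal to the left-hand side minus the right, differentiate F term by term:
  d/dx[4x] = 4
  d/dx[y·ln(x)] = y'·ln(x) + y/x
  d/dx[-10] = 0
Adding these up, d/dx[F] = 0 becomes
  (4 + y/x) + (ln(x))·y' = 0,
so isolating y',
  dy/dx = -(4 + y/x)/(ln(x))
        = -((4x + y)/x)/(ln(x)) = (-4x - y)/(x·ln(x))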